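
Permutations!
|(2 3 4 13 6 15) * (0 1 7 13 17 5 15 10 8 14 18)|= 18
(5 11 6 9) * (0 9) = (0 9 5 11 6) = [9, 1, 2, 3, 4, 11, 0, 7, 8, 5, 10, 6]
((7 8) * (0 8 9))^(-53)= (0 9 7 8)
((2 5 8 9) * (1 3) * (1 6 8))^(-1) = ((1 3 6 8 9 2 5))^(-1) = (1 5 2 9 8 6 3)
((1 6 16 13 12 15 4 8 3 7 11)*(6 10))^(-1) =(1 11 7 3 8 4 15 12 13 16 6 10)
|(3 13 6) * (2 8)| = 6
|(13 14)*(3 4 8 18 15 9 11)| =|(3 4 8 18 15 9 11)(13 14)| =14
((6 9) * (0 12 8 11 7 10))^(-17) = ((0 12 8 11 7 10)(6 9))^(-17) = (0 12 8 11 7 10)(6 9)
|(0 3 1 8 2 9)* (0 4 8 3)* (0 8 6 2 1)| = 4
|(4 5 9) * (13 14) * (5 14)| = |(4 14 13 5 9)| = 5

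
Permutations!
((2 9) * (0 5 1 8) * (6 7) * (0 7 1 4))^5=((0 5 4)(1 8 7 6)(2 9))^5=(0 4 5)(1 8 7 6)(2 9)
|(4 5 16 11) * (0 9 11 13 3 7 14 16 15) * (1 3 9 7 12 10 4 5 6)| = 18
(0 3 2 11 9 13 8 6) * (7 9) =(0 3 2 11 7 9 13 8 6) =[3, 1, 11, 2, 4, 5, 0, 9, 6, 13, 10, 7, 12, 8]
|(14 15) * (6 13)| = 2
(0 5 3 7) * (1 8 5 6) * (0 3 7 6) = (1 8 5 7 3 6) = [0, 8, 2, 6, 4, 7, 1, 3, 5]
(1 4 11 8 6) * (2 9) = [0, 4, 9, 3, 11, 5, 1, 7, 6, 2, 10, 8] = (1 4 11 8 6)(2 9)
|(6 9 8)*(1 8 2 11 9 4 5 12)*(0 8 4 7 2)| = |(0 8 6 7 2 11 9)(1 4 5 12)| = 28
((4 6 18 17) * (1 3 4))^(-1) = ((1 3 4 6 18 17))^(-1) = (1 17 18 6 4 3)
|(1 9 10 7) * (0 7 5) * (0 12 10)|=12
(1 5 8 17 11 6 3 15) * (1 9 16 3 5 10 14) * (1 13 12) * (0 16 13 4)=(0 16 3 15 9 13 12 1 10 14 4)(5 8 17 11 6)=[16, 10, 2, 15, 0, 8, 5, 7, 17, 13, 14, 6, 1, 12, 4, 9, 3, 11]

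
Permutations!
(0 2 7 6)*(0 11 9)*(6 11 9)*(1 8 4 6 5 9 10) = (0 2 7 11 5 9)(1 8 4 6 10) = [2, 8, 7, 3, 6, 9, 10, 11, 4, 0, 1, 5]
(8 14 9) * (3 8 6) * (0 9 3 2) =[9, 1, 0, 8, 4, 5, 2, 7, 14, 6, 10, 11, 12, 13, 3] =(0 9 6 2)(3 8 14)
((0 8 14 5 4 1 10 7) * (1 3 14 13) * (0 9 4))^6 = ((0 8 13 1 10 7 9 4 3 14 5))^6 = (0 9 8 4 13 3 1 14 10 5 7)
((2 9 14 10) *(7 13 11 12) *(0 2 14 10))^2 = (0 9 14 2 10)(7 11)(12 13)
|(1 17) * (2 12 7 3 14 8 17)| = |(1 2 12 7 3 14 8 17)| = 8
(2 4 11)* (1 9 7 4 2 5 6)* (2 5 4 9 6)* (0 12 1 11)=(0 12 1 6 11 4)(2 5)(7 9)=[12, 6, 5, 3, 0, 2, 11, 9, 8, 7, 10, 4, 1]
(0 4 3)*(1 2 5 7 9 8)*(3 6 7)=(0 4 6 7 9 8 1 2 5 3)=[4, 2, 5, 0, 6, 3, 7, 9, 1, 8]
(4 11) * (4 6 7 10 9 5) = (4 11 6 7 10 9 5) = [0, 1, 2, 3, 11, 4, 7, 10, 8, 5, 9, 6]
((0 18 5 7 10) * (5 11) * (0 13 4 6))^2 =(0 11 7 13 6 18 5 10 4) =((0 18 11 5 7 10 13 4 6))^2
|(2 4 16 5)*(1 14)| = |(1 14)(2 4 16 5)| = 4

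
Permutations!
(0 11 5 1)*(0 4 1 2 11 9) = (0 9)(1 4)(2 11 5) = [9, 4, 11, 3, 1, 2, 6, 7, 8, 0, 10, 5]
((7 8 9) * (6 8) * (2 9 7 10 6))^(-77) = ((2 9 10 6 8 7))^(-77) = (2 9 10 6 8 7)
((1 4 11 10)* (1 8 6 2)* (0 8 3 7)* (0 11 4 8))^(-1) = (1 2 6 8)(3 10 11 7)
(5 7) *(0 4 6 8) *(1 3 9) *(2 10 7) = (0 4 6 8)(1 3 9)(2 10 7 5) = [4, 3, 10, 9, 6, 2, 8, 5, 0, 1, 7]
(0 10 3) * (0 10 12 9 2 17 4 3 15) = (0 12 9 2 17 4 3 10 15) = [12, 1, 17, 10, 3, 5, 6, 7, 8, 2, 15, 11, 9, 13, 14, 0, 16, 4]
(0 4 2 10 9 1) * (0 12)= (0 4 2 10 9 1 12)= [4, 12, 10, 3, 2, 5, 6, 7, 8, 1, 9, 11, 0]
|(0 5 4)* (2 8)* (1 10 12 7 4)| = |(0 5 1 10 12 7 4)(2 8)| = 14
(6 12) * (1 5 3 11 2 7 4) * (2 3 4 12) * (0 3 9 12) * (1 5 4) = (0 3 11 9 12 6 2 7)(1 4 5) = [3, 4, 7, 11, 5, 1, 2, 0, 8, 12, 10, 9, 6]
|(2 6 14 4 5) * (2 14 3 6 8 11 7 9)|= |(2 8 11 7 9)(3 6)(4 5 14)|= 30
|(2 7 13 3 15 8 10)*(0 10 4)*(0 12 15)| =|(0 10 2 7 13 3)(4 12 15 8)| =12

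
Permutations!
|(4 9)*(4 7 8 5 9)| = 4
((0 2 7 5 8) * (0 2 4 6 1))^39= ((0 4 6 1)(2 7 5 8))^39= (0 1 6 4)(2 8 5 7)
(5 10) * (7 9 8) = (5 10)(7 9 8) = [0, 1, 2, 3, 4, 10, 6, 9, 7, 8, 5]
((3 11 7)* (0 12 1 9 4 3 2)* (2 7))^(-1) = (0 2 11 3 4 9 1 12) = ((0 12 1 9 4 3 11 2))^(-1)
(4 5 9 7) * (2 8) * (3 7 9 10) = (2 8)(3 7 4 5 10) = [0, 1, 8, 7, 5, 10, 6, 4, 2, 9, 3]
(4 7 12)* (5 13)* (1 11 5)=(1 11 5 13)(4 7 12)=[0, 11, 2, 3, 7, 13, 6, 12, 8, 9, 10, 5, 4, 1]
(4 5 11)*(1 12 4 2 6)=[0, 12, 6, 3, 5, 11, 1, 7, 8, 9, 10, 2, 4]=(1 12 4 5 11 2 6)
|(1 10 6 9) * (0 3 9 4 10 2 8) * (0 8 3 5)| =|(0 5)(1 2 3 9)(4 10 6)| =12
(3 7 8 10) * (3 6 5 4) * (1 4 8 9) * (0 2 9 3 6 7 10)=(0 2 9 1 4 6 5 8)(3 10 7)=[2, 4, 9, 10, 6, 8, 5, 3, 0, 1, 7]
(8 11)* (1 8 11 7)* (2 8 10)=(11)(1 10 2 8 7)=[0, 10, 8, 3, 4, 5, 6, 1, 7, 9, 2, 11]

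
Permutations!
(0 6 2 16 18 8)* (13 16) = (0 6 2 13 16 18 8) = [6, 1, 13, 3, 4, 5, 2, 7, 0, 9, 10, 11, 12, 16, 14, 15, 18, 17, 8]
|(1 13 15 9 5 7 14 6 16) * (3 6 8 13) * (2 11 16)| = 42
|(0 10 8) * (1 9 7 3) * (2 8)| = 4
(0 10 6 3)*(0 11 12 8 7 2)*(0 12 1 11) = (0 10 6 3)(1 11)(2 12 8 7) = [10, 11, 12, 0, 4, 5, 3, 2, 7, 9, 6, 1, 8]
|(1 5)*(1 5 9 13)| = 3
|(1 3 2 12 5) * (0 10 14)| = |(0 10 14)(1 3 2 12 5)| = 15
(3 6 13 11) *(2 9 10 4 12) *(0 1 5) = (0 1 5)(2 9 10 4 12)(3 6 13 11) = [1, 5, 9, 6, 12, 0, 13, 7, 8, 10, 4, 3, 2, 11]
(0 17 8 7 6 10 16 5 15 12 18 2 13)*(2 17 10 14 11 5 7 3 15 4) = [10, 1, 13, 15, 2, 4, 14, 6, 3, 9, 16, 5, 18, 0, 11, 12, 7, 8, 17] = (0 10 16 7 6 14 11 5 4 2 13)(3 15 12 18 17 8)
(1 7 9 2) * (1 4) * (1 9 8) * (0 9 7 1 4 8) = [9, 1, 8, 3, 7, 5, 6, 0, 4, 2] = (0 9 2 8 4 7)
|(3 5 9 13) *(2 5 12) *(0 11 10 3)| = |(0 11 10 3 12 2 5 9 13)| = 9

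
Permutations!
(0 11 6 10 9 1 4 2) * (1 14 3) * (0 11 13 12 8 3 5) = (0 13 12 8 3 1 4 2 11 6 10 9 14 5) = [13, 4, 11, 1, 2, 0, 10, 7, 3, 14, 9, 6, 8, 12, 5]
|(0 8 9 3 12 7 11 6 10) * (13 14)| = 18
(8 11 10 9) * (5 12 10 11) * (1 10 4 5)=[0, 10, 2, 3, 5, 12, 6, 7, 1, 8, 9, 11, 4]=(1 10 9 8)(4 5 12)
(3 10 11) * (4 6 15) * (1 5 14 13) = (1 5 14 13)(3 10 11)(4 6 15) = [0, 5, 2, 10, 6, 14, 15, 7, 8, 9, 11, 3, 12, 1, 13, 4]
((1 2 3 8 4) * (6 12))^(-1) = (1 4 8 3 2)(6 12)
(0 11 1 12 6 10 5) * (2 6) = (0 11 1 12 2 6 10 5) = [11, 12, 6, 3, 4, 0, 10, 7, 8, 9, 5, 1, 2]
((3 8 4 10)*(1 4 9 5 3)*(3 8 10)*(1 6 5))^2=(1 3 6 8)(4 10 5 9)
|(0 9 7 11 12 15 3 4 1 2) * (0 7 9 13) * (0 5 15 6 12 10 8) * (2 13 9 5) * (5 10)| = 36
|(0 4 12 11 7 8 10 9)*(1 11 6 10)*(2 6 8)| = |(0 4 12 8 1 11 7 2 6 10 9)| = 11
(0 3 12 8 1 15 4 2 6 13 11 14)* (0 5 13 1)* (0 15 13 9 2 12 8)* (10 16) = (0 3 8 15 4 12)(1 13 11 14 5 9 2 6)(10 16) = [3, 13, 6, 8, 12, 9, 1, 7, 15, 2, 16, 14, 0, 11, 5, 4, 10]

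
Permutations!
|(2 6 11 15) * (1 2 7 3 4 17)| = 9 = |(1 2 6 11 15 7 3 4 17)|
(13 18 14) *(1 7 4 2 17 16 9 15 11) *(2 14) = [0, 7, 17, 3, 14, 5, 6, 4, 8, 15, 10, 1, 12, 18, 13, 11, 9, 16, 2] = (1 7 4 14 13 18 2 17 16 9 15 11)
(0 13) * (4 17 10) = (0 13)(4 17 10) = [13, 1, 2, 3, 17, 5, 6, 7, 8, 9, 4, 11, 12, 0, 14, 15, 16, 10]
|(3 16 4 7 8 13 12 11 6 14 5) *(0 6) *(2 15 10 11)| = 15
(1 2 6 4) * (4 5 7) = (1 2 6 5 7 4) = [0, 2, 6, 3, 1, 7, 5, 4]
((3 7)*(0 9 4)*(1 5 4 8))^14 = (0 8 5)(1 4 9)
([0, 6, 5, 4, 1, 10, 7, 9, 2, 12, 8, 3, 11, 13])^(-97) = [0, 4, 8, 11, 3, 2, 1, 6, 10, 7, 5, 12, 9, 13]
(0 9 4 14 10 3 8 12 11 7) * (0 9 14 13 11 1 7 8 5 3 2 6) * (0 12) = (0 14 10 2 6 12 1 7 9 4 13 11 8)(3 5) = [14, 7, 6, 5, 13, 3, 12, 9, 0, 4, 2, 8, 1, 11, 10]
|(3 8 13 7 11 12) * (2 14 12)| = |(2 14 12 3 8 13 7 11)| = 8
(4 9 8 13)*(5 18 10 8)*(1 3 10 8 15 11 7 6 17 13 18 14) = (1 3 10 15 11 7 6 17 13 4 9 5 14)(8 18) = [0, 3, 2, 10, 9, 14, 17, 6, 18, 5, 15, 7, 12, 4, 1, 11, 16, 13, 8]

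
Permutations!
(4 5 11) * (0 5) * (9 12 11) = [5, 1, 2, 3, 0, 9, 6, 7, 8, 12, 10, 4, 11] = (0 5 9 12 11 4)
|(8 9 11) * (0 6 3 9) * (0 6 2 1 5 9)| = |(0 2 1 5 9 11 8 6 3)| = 9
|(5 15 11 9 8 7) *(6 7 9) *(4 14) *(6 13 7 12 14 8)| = |(4 8 9 6 12 14)(5 15 11 13 7)| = 30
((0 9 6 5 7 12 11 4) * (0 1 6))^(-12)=(1 5 12 4 6 7 11)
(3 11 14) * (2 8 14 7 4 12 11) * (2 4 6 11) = (2 8 14 3 4 12)(6 11 7) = [0, 1, 8, 4, 12, 5, 11, 6, 14, 9, 10, 7, 2, 13, 3]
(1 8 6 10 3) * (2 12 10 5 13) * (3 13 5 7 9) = (1 8 6 7 9 3)(2 12 10 13) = [0, 8, 12, 1, 4, 5, 7, 9, 6, 3, 13, 11, 10, 2]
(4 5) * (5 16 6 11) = (4 16 6 11 5) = [0, 1, 2, 3, 16, 4, 11, 7, 8, 9, 10, 5, 12, 13, 14, 15, 6]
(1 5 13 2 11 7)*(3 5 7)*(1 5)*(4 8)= [0, 7, 11, 1, 8, 13, 6, 5, 4, 9, 10, 3, 12, 2]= (1 7 5 13 2 11 3)(4 8)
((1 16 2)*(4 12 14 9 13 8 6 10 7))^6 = (16)(4 6 9)(7 8 14)(10 13 12)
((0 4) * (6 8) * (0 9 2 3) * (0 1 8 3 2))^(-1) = (0 9 4)(1 3 6 8)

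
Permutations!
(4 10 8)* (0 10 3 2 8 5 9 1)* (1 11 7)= [10, 0, 8, 2, 3, 9, 6, 1, 4, 11, 5, 7]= (0 10 5 9 11 7 1)(2 8 4 3)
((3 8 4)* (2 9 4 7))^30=(9)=((2 9 4 3 8 7))^30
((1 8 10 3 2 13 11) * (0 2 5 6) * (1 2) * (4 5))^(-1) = (0 6 5 4 3 10 8 1)(2 11 13)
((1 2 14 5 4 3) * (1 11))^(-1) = ((1 2 14 5 4 3 11))^(-1) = (1 11 3 4 5 14 2)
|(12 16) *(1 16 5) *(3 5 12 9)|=|(1 16 9 3 5)|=5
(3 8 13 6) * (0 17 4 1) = (0 17 4 1)(3 8 13 6) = [17, 0, 2, 8, 1, 5, 3, 7, 13, 9, 10, 11, 12, 6, 14, 15, 16, 4]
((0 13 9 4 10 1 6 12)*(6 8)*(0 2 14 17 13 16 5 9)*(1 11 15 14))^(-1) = (0 13 17 14 15 11 10 4 9 5 16)(1 2 12 6 8) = ((0 16 5 9 4 10 11 15 14 17 13)(1 8 6 12 2))^(-1)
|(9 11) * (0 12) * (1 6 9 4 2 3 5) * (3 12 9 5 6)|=12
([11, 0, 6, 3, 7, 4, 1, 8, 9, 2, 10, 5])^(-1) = (0 1 6 2 9 8 7 4 5 11)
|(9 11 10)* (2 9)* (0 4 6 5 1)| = 20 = |(0 4 6 5 1)(2 9 11 10)|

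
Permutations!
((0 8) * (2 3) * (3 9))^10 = (2 9 3)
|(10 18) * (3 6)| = |(3 6)(10 18)| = 2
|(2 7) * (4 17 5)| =6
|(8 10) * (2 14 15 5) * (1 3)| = |(1 3)(2 14 15 5)(8 10)| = 4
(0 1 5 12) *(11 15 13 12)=(0 1 5 11 15 13 12)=[1, 5, 2, 3, 4, 11, 6, 7, 8, 9, 10, 15, 0, 12, 14, 13]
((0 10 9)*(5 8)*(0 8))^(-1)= (0 5 8 9 10)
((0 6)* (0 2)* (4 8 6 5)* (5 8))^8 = (8)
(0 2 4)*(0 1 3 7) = (0 2 4 1 3 7) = [2, 3, 4, 7, 1, 5, 6, 0]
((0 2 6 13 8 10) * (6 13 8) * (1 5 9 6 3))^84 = ((0 2 13 3 1 5 9 6 8 10))^84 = (0 1 8 13 9)(2 5 10 3 6)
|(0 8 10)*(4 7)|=|(0 8 10)(4 7)|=6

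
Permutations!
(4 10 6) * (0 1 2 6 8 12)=(0 1 2 6 4 10 8 12)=[1, 2, 6, 3, 10, 5, 4, 7, 12, 9, 8, 11, 0]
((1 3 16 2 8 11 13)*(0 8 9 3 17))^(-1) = (0 17 1 13 11 8)(2 16 3 9) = ((0 8 11 13 1 17)(2 9 3 16))^(-1)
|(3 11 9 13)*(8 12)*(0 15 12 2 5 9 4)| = 11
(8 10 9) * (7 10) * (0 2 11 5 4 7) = [2, 1, 11, 3, 7, 4, 6, 10, 0, 8, 9, 5] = (0 2 11 5 4 7 10 9 8)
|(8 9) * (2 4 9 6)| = 5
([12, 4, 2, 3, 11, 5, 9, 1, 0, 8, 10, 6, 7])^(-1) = (0 8 9 6 11 4 1 7 12)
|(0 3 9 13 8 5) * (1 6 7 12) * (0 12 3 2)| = 18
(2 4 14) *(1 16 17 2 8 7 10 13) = (1 16 17 2 4 14 8 7 10 13) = [0, 16, 4, 3, 14, 5, 6, 10, 7, 9, 13, 11, 12, 1, 8, 15, 17, 2]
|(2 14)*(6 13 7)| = |(2 14)(6 13 7)| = 6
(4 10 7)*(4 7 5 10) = (5 10) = [0, 1, 2, 3, 4, 10, 6, 7, 8, 9, 5]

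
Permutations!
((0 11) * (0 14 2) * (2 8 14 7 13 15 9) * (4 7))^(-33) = (0 2 9 15 13 7 4 11)(8 14) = ((0 11 4 7 13 15 9 2)(8 14))^(-33)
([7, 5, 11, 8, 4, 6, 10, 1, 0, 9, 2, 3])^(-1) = (0 8 3 11 2 10 6 5 1 7)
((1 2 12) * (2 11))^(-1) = (1 12 2 11)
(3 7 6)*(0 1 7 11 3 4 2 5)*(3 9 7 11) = (0 1 11 9 7 6 4 2 5) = [1, 11, 5, 3, 2, 0, 4, 6, 8, 7, 10, 9]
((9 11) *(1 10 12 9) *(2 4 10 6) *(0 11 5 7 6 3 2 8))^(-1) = ((0 11 1 3 2 4 10 12 9 5 7 6 8))^(-1) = (0 8 6 7 5 9 12 10 4 2 3 1 11)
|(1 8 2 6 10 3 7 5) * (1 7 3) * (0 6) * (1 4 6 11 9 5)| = 24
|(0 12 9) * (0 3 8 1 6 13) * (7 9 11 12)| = 8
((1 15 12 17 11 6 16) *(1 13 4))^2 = (1 12 11 16 4 15 17 6 13)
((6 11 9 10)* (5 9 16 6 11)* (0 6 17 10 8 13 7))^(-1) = ((0 6 5 9 8 13 7)(10 11 16 17))^(-1) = (0 7 13 8 9 5 6)(10 17 16 11)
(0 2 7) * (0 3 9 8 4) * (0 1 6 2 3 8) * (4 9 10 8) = (0 3 10 8 9)(1 6 2 7 4) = [3, 6, 7, 10, 1, 5, 2, 4, 9, 0, 8]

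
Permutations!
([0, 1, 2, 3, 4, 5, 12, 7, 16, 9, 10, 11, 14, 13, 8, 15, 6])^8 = (6 8 12 16 14)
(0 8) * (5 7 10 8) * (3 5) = (0 3 5 7 10 8) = [3, 1, 2, 5, 4, 7, 6, 10, 0, 9, 8]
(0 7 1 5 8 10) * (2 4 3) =(0 7 1 5 8 10)(2 4 3) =[7, 5, 4, 2, 3, 8, 6, 1, 10, 9, 0]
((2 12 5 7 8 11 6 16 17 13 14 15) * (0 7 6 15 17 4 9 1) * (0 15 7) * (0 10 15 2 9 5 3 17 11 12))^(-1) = ((0 10 15 9 1 2)(3 17 13 14 11 7 8 12)(4 5 6 16))^(-1) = (0 2 1 9 15 10)(3 12 8 7 11 14 13 17)(4 16 6 5)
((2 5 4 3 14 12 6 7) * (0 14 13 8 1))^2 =((0 14 12 6 7 2 5 4 3 13 8 1))^2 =(0 12 7 5 3 8)(1 14 6 2 4 13)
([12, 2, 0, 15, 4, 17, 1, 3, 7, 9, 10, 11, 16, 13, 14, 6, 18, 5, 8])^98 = [2, 6, 1, 7, 4, 5, 15, 8, 18, 9, 10, 11, 0, 13, 14, 3, 12, 17, 16]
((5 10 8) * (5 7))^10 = ((5 10 8 7))^10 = (5 8)(7 10)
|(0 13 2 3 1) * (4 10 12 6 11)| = |(0 13 2 3 1)(4 10 12 6 11)| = 5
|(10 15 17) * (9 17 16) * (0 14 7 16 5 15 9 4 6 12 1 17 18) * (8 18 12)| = |(0 14 7 16 4 6 8 18)(1 17 10 9 12)(5 15)| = 40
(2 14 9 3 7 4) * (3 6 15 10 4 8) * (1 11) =(1 11)(2 14 9 6 15 10 4)(3 7 8) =[0, 11, 14, 7, 2, 5, 15, 8, 3, 6, 4, 1, 12, 13, 9, 10]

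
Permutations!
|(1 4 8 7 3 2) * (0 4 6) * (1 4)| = |(0 1 6)(2 4 8 7 3)| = 15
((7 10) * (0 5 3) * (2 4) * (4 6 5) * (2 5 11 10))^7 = (0 3 5 4)(2 11 7 6 10)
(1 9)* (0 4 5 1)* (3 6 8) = [4, 9, 2, 6, 5, 1, 8, 7, 3, 0] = (0 4 5 1 9)(3 6 8)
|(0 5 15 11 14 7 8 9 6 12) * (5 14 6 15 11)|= |(0 14 7 8 9 15 5 11 6 12)|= 10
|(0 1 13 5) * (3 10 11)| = 12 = |(0 1 13 5)(3 10 11)|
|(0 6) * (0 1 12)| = |(0 6 1 12)| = 4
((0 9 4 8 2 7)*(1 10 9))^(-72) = ((0 1 10 9 4 8 2 7))^(-72) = (10)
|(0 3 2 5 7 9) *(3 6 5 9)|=7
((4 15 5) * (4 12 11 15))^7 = (5 15 11 12)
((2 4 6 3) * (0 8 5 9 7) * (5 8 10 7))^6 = ((0 10 7)(2 4 6 3)(5 9))^6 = (10)(2 6)(3 4)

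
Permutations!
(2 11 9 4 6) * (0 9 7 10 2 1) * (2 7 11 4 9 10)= (11)(0 10 7 2 4 6 1)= [10, 0, 4, 3, 6, 5, 1, 2, 8, 9, 7, 11]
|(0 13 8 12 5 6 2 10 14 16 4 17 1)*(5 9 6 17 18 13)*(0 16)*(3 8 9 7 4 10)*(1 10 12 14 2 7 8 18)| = 17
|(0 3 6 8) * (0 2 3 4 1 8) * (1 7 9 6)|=|(0 4 7 9 6)(1 8 2 3)|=20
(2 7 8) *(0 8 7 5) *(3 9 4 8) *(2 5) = (0 3 9 4 8 5) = [3, 1, 2, 9, 8, 0, 6, 7, 5, 4]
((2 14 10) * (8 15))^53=(2 10 14)(8 15)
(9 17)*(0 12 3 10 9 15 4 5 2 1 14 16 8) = (0 12 3 10 9 17 15 4 5 2 1 14 16 8) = [12, 14, 1, 10, 5, 2, 6, 7, 0, 17, 9, 11, 3, 13, 16, 4, 8, 15]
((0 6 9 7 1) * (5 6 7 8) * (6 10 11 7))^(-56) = (0 7 10 8 6 1 11 5 9)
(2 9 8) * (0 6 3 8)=(0 6 3 8 2 9)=[6, 1, 9, 8, 4, 5, 3, 7, 2, 0]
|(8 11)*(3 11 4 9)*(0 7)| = 10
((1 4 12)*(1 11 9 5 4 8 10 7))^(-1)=(1 7 10 8)(4 5 9 11 12)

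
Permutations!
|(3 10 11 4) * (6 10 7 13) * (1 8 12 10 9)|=|(1 8 12 10 11 4 3 7 13 6 9)|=11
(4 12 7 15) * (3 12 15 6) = (3 12 7 6)(4 15) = [0, 1, 2, 12, 15, 5, 3, 6, 8, 9, 10, 11, 7, 13, 14, 4]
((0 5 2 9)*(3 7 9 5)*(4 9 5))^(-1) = (0 9 4 2 5 7 3)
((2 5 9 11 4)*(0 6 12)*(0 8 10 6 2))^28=(12)(0 11 5)(2 4 9)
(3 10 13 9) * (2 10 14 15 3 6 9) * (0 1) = (0 1)(2 10 13)(3 14 15)(6 9) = [1, 0, 10, 14, 4, 5, 9, 7, 8, 6, 13, 11, 12, 2, 15, 3]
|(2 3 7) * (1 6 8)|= 3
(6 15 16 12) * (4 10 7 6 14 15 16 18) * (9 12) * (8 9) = [0, 1, 2, 3, 10, 5, 16, 6, 9, 12, 7, 11, 14, 13, 15, 18, 8, 17, 4] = (4 10 7 6 16 8 9 12 14 15 18)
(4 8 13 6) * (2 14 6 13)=(2 14 6 4 8)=[0, 1, 14, 3, 8, 5, 4, 7, 2, 9, 10, 11, 12, 13, 6]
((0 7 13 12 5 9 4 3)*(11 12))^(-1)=((0 7 13 11 12 5 9 4 3))^(-1)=(0 3 4 9 5 12 11 13 7)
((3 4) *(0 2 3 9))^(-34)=((0 2 3 4 9))^(-34)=(0 2 3 4 9)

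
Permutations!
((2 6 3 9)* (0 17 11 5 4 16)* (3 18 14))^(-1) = ((0 17 11 5 4 16)(2 6 18 14 3 9))^(-1) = (0 16 4 5 11 17)(2 9 3 14 18 6)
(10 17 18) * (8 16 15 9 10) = [0, 1, 2, 3, 4, 5, 6, 7, 16, 10, 17, 11, 12, 13, 14, 9, 15, 18, 8] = (8 16 15 9 10 17 18)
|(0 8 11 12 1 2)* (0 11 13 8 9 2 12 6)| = |(0 9 2 11 6)(1 12)(8 13)| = 10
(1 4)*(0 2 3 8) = [2, 4, 3, 8, 1, 5, 6, 7, 0] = (0 2 3 8)(1 4)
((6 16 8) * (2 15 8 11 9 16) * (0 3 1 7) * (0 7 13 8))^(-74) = (0 2 8 1)(3 15 6 13)(9 16 11)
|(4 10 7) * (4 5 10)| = |(5 10 7)| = 3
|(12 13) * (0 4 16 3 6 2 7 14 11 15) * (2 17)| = |(0 4 16 3 6 17 2 7 14 11 15)(12 13)| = 22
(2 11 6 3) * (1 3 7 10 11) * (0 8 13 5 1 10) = (0 8 13 5 1 3 2 10 11 6 7) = [8, 3, 10, 2, 4, 1, 7, 0, 13, 9, 11, 6, 12, 5]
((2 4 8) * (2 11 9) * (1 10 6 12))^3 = (1 12 6 10)(2 11 4 9 8)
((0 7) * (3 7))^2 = ((0 3 7))^2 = (0 7 3)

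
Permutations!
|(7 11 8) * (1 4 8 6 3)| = 7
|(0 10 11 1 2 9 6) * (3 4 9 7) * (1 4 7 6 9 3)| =|(0 10 11 4 3 7 1 2 6)| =9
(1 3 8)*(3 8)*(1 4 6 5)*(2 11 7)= (1 8 4 6 5)(2 11 7)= [0, 8, 11, 3, 6, 1, 5, 2, 4, 9, 10, 7]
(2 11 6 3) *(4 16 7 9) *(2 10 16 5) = (2 11 6 3 10 16 7 9 4 5) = [0, 1, 11, 10, 5, 2, 3, 9, 8, 4, 16, 6, 12, 13, 14, 15, 7]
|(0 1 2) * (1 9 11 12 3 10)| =8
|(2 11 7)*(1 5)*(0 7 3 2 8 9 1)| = |(0 7 8 9 1 5)(2 11 3)| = 6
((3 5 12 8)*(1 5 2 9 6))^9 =((1 5 12 8 3 2 9 6))^9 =(1 5 12 8 3 2 9 6)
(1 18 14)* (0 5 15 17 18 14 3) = (0 5 15 17 18 3)(1 14) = [5, 14, 2, 0, 4, 15, 6, 7, 8, 9, 10, 11, 12, 13, 1, 17, 16, 18, 3]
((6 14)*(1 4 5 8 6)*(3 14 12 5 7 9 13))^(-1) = ((1 4 7 9 13 3 14)(5 8 6 12))^(-1) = (1 14 3 13 9 7 4)(5 12 6 8)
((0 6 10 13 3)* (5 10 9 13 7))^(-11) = ((0 6 9 13 3)(5 10 7))^(-11) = (0 3 13 9 6)(5 10 7)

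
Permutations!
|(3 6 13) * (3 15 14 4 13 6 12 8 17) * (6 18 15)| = 12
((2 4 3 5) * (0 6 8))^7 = (0 6 8)(2 5 3 4)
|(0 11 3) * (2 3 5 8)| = 6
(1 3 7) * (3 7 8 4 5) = [0, 7, 2, 8, 5, 3, 6, 1, 4] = (1 7)(3 8 4 5)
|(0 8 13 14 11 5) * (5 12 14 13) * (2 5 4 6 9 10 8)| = |(0 2 5)(4 6 9 10 8)(11 12 14)| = 15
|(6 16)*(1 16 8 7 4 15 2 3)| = |(1 16 6 8 7 4 15 2 3)| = 9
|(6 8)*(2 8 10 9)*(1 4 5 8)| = 8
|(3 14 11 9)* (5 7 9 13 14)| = |(3 5 7 9)(11 13 14)| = 12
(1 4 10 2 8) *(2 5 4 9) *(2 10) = [0, 9, 8, 3, 2, 4, 6, 7, 1, 10, 5] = (1 9 10 5 4 2 8)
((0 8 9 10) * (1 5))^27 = (0 10 9 8)(1 5)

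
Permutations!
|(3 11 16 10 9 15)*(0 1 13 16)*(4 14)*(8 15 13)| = 12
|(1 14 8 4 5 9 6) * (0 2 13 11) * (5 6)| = 20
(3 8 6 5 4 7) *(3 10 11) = [0, 1, 2, 8, 7, 4, 5, 10, 6, 9, 11, 3] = (3 8 6 5 4 7 10 11)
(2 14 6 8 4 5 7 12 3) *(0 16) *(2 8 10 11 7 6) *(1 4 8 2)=(0 16)(1 4 5 6 10 11 7 12 3 2 14)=[16, 4, 14, 2, 5, 6, 10, 12, 8, 9, 11, 7, 3, 13, 1, 15, 0]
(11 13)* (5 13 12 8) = (5 13 11 12 8) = [0, 1, 2, 3, 4, 13, 6, 7, 5, 9, 10, 12, 8, 11]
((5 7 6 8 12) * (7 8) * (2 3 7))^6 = (12)(2 7)(3 6)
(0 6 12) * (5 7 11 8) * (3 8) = (0 6 12)(3 8 5 7 11) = [6, 1, 2, 8, 4, 7, 12, 11, 5, 9, 10, 3, 0]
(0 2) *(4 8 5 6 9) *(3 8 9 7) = (0 2)(3 8 5 6 7)(4 9) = [2, 1, 0, 8, 9, 6, 7, 3, 5, 4]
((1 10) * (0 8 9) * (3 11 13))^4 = (0 8 9)(3 11 13)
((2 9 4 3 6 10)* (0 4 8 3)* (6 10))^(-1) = ((0 4)(2 9 8 3 10))^(-1) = (0 4)(2 10 3 8 9)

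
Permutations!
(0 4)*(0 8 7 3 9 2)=(0 4 8 7 3 9 2)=[4, 1, 0, 9, 8, 5, 6, 3, 7, 2]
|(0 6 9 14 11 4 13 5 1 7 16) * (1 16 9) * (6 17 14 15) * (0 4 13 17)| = 35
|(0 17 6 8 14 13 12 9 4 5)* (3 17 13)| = 30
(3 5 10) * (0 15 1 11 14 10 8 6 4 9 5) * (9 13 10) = [15, 11, 2, 0, 13, 8, 4, 7, 6, 5, 3, 14, 12, 10, 9, 1] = (0 15 1 11 14 9 5 8 6 4 13 10 3)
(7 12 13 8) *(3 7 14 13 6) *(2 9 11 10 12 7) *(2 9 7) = (2 7)(3 9 11 10 12 6)(8 14 13) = [0, 1, 7, 9, 4, 5, 3, 2, 14, 11, 12, 10, 6, 8, 13]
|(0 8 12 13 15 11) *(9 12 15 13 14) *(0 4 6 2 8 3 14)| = 30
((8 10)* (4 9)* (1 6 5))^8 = (10)(1 5 6)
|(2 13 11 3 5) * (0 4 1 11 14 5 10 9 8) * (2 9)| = 12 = |(0 4 1 11 3 10 2 13 14 5 9 8)|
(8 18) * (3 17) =(3 17)(8 18) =[0, 1, 2, 17, 4, 5, 6, 7, 18, 9, 10, 11, 12, 13, 14, 15, 16, 3, 8]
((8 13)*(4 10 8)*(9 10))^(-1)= (4 13 8 10 9)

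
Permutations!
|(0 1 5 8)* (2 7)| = |(0 1 5 8)(2 7)| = 4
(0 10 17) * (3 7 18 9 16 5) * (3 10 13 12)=(0 13 12 3 7 18 9 16 5 10 17)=[13, 1, 2, 7, 4, 10, 6, 18, 8, 16, 17, 11, 3, 12, 14, 15, 5, 0, 9]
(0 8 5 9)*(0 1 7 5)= [8, 7, 2, 3, 4, 9, 6, 5, 0, 1]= (0 8)(1 7 5 9)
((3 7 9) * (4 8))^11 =(3 9 7)(4 8)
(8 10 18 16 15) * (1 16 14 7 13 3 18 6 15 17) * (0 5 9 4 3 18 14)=(0 5 9 4 3 14 7 13 18)(1 16 17)(6 15 8 10)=[5, 16, 2, 14, 3, 9, 15, 13, 10, 4, 6, 11, 12, 18, 7, 8, 17, 1, 0]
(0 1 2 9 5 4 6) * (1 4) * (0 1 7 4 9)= [9, 2, 0, 3, 6, 7, 1, 4, 8, 5]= (0 9 5 7 4 6 1 2)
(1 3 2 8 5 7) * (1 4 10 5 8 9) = (1 3 2 9)(4 10 5 7) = [0, 3, 9, 2, 10, 7, 6, 4, 8, 1, 5]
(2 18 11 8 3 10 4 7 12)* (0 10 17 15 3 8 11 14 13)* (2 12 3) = (0 10 4 7 3 17 15 2 18 14 13) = [10, 1, 18, 17, 7, 5, 6, 3, 8, 9, 4, 11, 12, 0, 13, 2, 16, 15, 14]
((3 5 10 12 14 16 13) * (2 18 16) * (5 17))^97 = ((2 18 16 13 3 17 5 10 12 14))^97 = (2 10 3 18 12 17 16 14 5 13)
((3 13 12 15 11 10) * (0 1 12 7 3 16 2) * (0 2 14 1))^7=((1 12 15 11 10 16 14)(3 13 7))^7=(16)(3 13 7)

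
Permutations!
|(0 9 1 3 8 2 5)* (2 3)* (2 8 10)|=8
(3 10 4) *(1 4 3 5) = [0, 4, 2, 10, 5, 1, 6, 7, 8, 9, 3] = (1 4 5)(3 10)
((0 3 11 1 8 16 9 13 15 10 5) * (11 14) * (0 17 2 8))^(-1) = ((0 3 14 11 1)(2 8 16 9 13 15 10 5 17))^(-1) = (0 1 11 14 3)(2 17 5 10 15 13 9 16 8)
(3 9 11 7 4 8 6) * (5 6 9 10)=(3 10 5 6)(4 8 9 11 7)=[0, 1, 2, 10, 8, 6, 3, 4, 9, 11, 5, 7]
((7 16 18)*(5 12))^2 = ((5 12)(7 16 18))^2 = (7 18 16)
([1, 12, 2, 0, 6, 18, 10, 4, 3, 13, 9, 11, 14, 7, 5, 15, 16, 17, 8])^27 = [14, 5, 2, 12, 9, 3, 13, 10, 1, 4, 7, 11, 18, 6, 8, 15, 16, 17, 0]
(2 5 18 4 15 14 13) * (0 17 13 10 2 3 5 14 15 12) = (0 17 13 3 5 18 4 12)(2 14 10) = [17, 1, 14, 5, 12, 18, 6, 7, 8, 9, 2, 11, 0, 3, 10, 15, 16, 13, 4]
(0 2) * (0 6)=(0 2 6)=[2, 1, 6, 3, 4, 5, 0]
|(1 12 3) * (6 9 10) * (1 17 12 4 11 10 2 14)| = 24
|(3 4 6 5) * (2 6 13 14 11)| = |(2 6 5 3 4 13 14 11)| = 8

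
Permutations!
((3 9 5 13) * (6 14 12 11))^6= (3 5)(6 12)(9 13)(11 14)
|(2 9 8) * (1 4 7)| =3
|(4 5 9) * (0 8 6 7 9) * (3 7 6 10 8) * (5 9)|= 4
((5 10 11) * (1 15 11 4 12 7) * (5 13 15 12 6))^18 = ((1 12 7)(4 6 5 10)(11 13 15))^18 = (15)(4 5)(6 10)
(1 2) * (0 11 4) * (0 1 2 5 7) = (0 11 4 1 5 7) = [11, 5, 2, 3, 1, 7, 6, 0, 8, 9, 10, 4]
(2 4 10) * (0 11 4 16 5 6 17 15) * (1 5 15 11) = (0 1 5 6 17 11 4 10 2 16 15) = [1, 5, 16, 3, 10, 6, 17, 7, 8, 9, 2, 4, 12, 13, 14, 0, 15, 11]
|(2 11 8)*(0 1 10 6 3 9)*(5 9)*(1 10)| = 6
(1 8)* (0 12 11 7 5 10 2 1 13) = (0 12 11 7 5 10 2 1 8 13) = [12, 8, 1, 3, 4, 10, 6, 5, 13, 9, 2, 7, 11, 0]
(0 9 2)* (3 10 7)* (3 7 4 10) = (0 9 2)(4 10) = [9, 1, 0, 3, 10, 5, 6, 7, 8, 2, 4]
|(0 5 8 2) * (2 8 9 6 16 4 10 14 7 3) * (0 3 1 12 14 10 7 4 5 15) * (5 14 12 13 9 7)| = |(0 15)(1 13 9 6 16 14 4 5 7)(2 3)| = 18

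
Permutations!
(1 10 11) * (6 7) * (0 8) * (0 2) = (0 8 2)(1 10 11)(6 7) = [8, 10, 0, 3, 4, 5, 7, 6, 2, 9, 11, 1]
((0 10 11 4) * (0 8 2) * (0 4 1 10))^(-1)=((1 10 11)(2 4 8))^(-1)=(1 11 10)(2 8 4)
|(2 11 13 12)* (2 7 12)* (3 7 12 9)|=3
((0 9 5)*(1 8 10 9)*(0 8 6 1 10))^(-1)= (0 8 5 9 10)(1 6)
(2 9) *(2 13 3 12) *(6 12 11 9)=[0, 1, 6, 11, 4, 5, 12, 7, 8, 13, 10, 9, 2, 3]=(2 6 12)(3 11 9 13)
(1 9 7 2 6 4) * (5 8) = [0, 9, 6, 3, 1, 8, 4, 2, 5, 7] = (1 9 7 2 6 4)(5 8)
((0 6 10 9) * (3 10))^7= (0 3 9 6 10)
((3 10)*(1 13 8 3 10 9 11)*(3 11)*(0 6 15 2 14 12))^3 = (0 2)(1 11 8 13)(3 9)(6 14)(12 15)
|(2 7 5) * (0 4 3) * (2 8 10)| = 15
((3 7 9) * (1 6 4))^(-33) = (9)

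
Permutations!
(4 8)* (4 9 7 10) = (4 8 9 7 10) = [0, 1, 2, 3, 8, 5, 6, 10, 9, 7, 4]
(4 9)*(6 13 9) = [0, 1, 2, 3, 6, 5, 13, 7, 8, 4, 10, 11, 12, 9] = (4 6 13 9)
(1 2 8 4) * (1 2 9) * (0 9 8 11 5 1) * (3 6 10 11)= (0 9)(1 8 4 2 3 6 10 11 5)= [9, 8, 3, 6, 2, 1, 10, 7, 4, 0, 11, 5]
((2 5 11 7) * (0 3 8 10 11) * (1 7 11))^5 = (11)(0 7 8 5 1 3 2 10)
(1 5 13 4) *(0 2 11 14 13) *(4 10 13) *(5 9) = [2, 9, 11, 3, 1, 0, 6, 7, 8, 5, 13, 14, 12, 10, 4] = (0 2 11 14 4 1 9 5)(10 13)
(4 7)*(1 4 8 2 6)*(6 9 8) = (1 4 7 6)(2 9 8) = [0, 4, 9, 3, 7, 5, 1, 6, 2, 8]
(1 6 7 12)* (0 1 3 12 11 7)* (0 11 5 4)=[1, 6, 2, 12, 0, 4, 11, 5, 8, 9, 10, 7, 3]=(0 1 6 11 7 5 4)(3 12)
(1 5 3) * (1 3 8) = (1 5 8) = [0, 5, 2, 3, 4, 8, 6, 7, 1]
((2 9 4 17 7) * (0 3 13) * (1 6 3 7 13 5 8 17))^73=(0 7 2 9 4 1 6 3 5 8 17 13)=((0 7 2 9 4 1 6 3 5 8 17 13))^73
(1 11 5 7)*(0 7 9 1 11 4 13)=(0 7 11 5 9 1 4 13)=[7, 4, 2, 3, 13, 9, 6, 11, 8, 1, 10, 5, 12, 0]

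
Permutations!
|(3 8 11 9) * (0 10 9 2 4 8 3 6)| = 4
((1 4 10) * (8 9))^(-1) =((1 4 10)(8 9))^(-1) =(1 10 4)(8 9)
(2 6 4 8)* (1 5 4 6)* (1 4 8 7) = [0, 5, 4, 3, 7, 8, 6, 1, 2] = (1 5 8 2 4 7)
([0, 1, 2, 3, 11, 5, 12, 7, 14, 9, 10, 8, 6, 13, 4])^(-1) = [0, 1, 2, 3, 14, 5, 12, 7, 11, 9, 10, 4, 6, 13, 8]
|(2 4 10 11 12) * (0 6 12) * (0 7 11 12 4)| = 6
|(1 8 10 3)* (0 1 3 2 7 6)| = 7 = |(0 1 8 10 2 7 6)|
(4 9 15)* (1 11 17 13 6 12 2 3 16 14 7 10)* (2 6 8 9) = (1 11 17 13 8 9 15 4 2 3 16 14 7 10)(6 12) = [0, 11, 3, 16, 2, 5, 12, 10, 9, 15, 1, 17, 6, 8, 7, 4, 14, 13]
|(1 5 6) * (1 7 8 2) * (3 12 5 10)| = 9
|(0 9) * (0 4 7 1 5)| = 6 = |(0 9 4 7 1 5)|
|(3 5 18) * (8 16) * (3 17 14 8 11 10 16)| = 6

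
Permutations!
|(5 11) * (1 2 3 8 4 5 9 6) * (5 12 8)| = 21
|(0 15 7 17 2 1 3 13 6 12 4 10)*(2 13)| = |(0 15 7 17 13 6 12 4 10)(1 3 2)| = 9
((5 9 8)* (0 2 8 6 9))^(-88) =((0 2 8 5)(6 9))^(-88) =(9)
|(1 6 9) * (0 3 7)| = |(0 3 7)(1 6 9)| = 3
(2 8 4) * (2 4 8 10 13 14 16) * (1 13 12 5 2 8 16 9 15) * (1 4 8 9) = [0, 13, 10, 3, 8, 2, 6, 7, 16, 15, 12, 11, 5, 14, 1, 4, 9] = (1 13 14)(2 10 12 5)(4 8 16 9 15)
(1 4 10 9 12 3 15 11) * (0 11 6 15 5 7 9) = [11, 4, 2, 5, 10, 7, 15, 9, 8, 12, 0, 1, 3, 13, 14, 6] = (0 11 1 4 10)(3 5 7 9 12)(6 15)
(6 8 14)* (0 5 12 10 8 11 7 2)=[5, 1, 0, 3, 4, 12, 11, 2, 14, 9, 8, 7, 10, 13, 6]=(0 5 12 10 8 14 6 11 7 2)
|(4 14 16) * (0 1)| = |(0 1)(4 14 16)| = 6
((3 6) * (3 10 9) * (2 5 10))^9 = (2 9)(3 5)(6 10)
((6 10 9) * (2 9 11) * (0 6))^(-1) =(0 9 2 11 10 6)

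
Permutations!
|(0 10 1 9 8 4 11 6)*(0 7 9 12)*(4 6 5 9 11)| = 12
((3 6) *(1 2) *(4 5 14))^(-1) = ((1 2)(3 6)(4 5 14))^(-1) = (1 2)(3 6)(4 14 5)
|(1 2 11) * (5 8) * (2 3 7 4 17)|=|(1 3 7 4 17 2 11)(5 8)|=14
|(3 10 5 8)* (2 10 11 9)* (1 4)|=|(1 4)(2 10 5 8 3 11 9)|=14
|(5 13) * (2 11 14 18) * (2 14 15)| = |(2 11 15)(5 13)(14 18)| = 6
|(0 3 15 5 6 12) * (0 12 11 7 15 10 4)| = 20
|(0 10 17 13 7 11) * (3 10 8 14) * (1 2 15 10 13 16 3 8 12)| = 12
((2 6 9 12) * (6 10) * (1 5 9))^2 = (1 9 2 6 5 12 10)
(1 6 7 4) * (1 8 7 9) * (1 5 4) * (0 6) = (0 6 9 5 4 8 7 1) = [6, 0, 2, 3, 8, 4, 9, 1, 7, 5]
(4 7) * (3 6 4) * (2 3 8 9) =(2 3 6 4 7 8 9) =[0, 1, 3, 6, 7, 5, 4, 8, 9, 2]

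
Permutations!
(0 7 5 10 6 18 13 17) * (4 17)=(0 7 5 10 6 18 13 4 17)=[7, 1, 2, 3, 17, 10, 18, 5, 8, 9, 6, 11, 12, 4, 14, 15, 16, 0, 13]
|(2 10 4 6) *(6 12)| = 5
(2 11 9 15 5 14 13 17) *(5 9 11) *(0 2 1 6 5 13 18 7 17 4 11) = (0 2 13 4 11)(1 6 5 14 18 7 17)(9 15) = [2, 6, 13, 3, 11, 14, 5, 17, 8, 15, 10, 0, 12, 4, 18, 9, 16, 1, 7]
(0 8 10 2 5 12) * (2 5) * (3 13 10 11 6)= (0 8 11 6 3 13 10 5 12)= [8, 1, 2, 13, 4, 12, 3, 7, 11, 9, 5, 6, 0, 10]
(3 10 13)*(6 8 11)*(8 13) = (3 10 8 11 6 13) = [0, 1, 2, 10, 4, 5, 13, 7, 11, 9, 8, 6, 12, 3]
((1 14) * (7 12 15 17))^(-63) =(1 14)(7 12 15 17)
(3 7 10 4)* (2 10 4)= (2 10)(3 7 4)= [0, 1, 10, 7, 3, 5, 6, 4, 8, 9, 2]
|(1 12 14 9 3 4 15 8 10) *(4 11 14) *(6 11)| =|(1 12 4 15 8 10)(3 6 11 14 9)| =30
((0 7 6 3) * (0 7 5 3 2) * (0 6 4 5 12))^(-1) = (0 12)(2 6)(3 5 4 7)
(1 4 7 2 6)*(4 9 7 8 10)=(1 9 7 2 6)(4 8 10)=[0, 9, 6, 3, 8, 5, 1, 2, 10, 7, 4]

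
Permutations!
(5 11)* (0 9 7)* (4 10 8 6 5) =[9, 1, 2, 3, 10, 11, 5, 0, 6, 7, 8, 4] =(0 9 7)(4 10 8 6 5 11)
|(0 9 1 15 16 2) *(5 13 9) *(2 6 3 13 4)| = 28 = |(0 5 4 2)(1 15 16 6 3 13 9)|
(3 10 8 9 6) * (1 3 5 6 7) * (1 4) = (1 3 10 8 9 7 4)(5 6) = [0, 3, 2, 10, 1, 6, 5, 4, 9, 7, 8]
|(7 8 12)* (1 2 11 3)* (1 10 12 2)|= |(2 11 3 10 12 7 8)|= 7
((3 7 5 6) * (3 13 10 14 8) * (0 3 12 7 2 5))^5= (0 13 7 6 12 5 8 2 14 3 10)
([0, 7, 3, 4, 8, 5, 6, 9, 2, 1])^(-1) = [0, 9, 8, 2, 3, 5, 6, 1, 4, 7]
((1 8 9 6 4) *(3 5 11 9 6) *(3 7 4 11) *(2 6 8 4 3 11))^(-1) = (1 4)(2 6)(3 7 9 11 5) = ((1 4)(2 6)(3 5 11 9 7))^(-1)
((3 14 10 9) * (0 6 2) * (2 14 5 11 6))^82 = (3 10 6 5 9 14 11)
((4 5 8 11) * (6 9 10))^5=(4 5 8 11)(6 10 9)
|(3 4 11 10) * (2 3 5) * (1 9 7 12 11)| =10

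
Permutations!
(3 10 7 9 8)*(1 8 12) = (1 8 3 10 7 9 12) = [0, 8, 2, 10, 4, 5, 6, 9, 3, 12, 7, 11, 1]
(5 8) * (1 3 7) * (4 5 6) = [0, 3, 2, 7, 5, 8, 4, 1, 6] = (1 3 7)(4 5 8 6)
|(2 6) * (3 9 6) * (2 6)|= |(2 3 9)|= 3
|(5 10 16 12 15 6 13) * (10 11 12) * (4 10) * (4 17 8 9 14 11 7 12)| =24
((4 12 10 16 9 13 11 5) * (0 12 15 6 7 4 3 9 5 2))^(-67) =((0 12 10 16 5 3 9 13 11 2)(4 15 6 7))^(-67) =(0 16 9 2 10 3 11 12 5 13)(4 15 6 7)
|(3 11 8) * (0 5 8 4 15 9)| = 8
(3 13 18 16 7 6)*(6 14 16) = (3 13 18 6)(7 14 16) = [0, 1, 2, 13, 4, 5, 3, 14, 8, 9, 10, 11, 12, 18, 16, 15, 7, 17, 6]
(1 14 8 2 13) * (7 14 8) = [0, 8, 13, 3, 4, 5, 6, 14, 2, 9, 10, 11, 12, 1, 7] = (1 8 2 13)(7 14)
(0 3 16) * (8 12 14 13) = (0 3 16)(8 12 14 13) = [3, 1, 2, 16, 4, 5, 6, 7, 12, 9, 10, 11, 14, 8, 13, 15, 0]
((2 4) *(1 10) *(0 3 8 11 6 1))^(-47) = (0 8 6 10 3 11 1)(2 4)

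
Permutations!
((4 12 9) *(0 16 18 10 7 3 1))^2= (0 18 7 1 16 10 3)(4 9 12)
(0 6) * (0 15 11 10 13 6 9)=(0 9)(6 15 11 10 13)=[9, 1, 2, 3, 4, 5, 15, 7, 8, 0, 13, 10, 12, 6, 14, 11]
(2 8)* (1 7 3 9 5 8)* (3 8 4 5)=(1 7 8 2)(3 9)(4 5)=[0, 7, 1, 9, 5, 4, 6, 8, 2, 3]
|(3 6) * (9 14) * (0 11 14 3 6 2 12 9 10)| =4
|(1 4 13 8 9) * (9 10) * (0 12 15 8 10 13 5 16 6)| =12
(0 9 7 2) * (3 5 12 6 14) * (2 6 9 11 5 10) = [11, 1, 0, 10, 4, 12, 14, 6, 8, 7, 2, 5, 9, 13, 3] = (0 11 5 12 9 7 6 14 3 10 2)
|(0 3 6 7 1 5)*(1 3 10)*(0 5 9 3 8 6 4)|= |(0 10 1 9 3 4)(6 7 8)|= 6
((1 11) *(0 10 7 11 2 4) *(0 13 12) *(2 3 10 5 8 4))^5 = (0 12 13 4 8 5)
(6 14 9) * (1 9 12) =[0, 9, 2, 3, 4, 5, 14, 7, 8, 6, 10, 11, 1, 13, 12] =(1 9 6 14 12)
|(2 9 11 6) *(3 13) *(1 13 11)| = |(1 13 3 11 6 2 9)| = 7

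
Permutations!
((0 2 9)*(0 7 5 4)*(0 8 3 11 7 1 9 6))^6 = (11)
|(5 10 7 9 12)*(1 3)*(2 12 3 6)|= 9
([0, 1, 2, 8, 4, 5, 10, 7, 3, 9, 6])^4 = (10)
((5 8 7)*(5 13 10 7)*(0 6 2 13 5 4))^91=(0 6 2 13 10 7 5 8 4)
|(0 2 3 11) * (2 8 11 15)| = |(0 8 11)(2 3 15)| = 3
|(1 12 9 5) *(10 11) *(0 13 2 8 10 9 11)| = 5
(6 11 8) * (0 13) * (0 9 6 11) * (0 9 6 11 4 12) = (0 13 6 9 11 8 4 12) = [13, 1, 2, 3, 12, 5, 9, 7, 4, 11, 10, 8, 0, 6]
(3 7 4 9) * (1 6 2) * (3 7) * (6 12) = (1 12 6 2)(4 9 7) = [0, 12, 1, 3, 9, 5, 2, 4, 8, 7, 10, 11, 6]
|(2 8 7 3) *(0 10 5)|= |(0 10 5)(2 8 7 3)|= 12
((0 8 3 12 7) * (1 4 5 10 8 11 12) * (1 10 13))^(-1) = ((0 11 12 7)(1 4 5 13)(3 10 8))^(-1) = (0 7 12 11)(1 13 5 4)(3 8 10)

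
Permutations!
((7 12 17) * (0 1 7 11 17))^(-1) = (0 12 7 1)(11 17)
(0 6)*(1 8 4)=[6, 8, 2, 3, 1, 5, 0, 7, 4]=(0 6)(1 8 4)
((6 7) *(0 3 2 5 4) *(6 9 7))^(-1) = ((0 3 2 5 4)(7 9))^(-1) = (0 4 5 2 3)(7 9)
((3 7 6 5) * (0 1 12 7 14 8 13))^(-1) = (0 13 8 14 3 5 6 7 12 1)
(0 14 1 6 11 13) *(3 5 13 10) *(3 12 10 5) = (0 14 1 6 11 5 13)(10 12) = [14, 6, 2, 3, 4, 13, 11, 7, 8, 9, 12, 5, 10, 0, 1]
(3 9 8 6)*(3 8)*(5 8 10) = (3 9)(5 8 6 10) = [0, 1, 2, 9, 4, 8, 10, 7, 6, 3, 5]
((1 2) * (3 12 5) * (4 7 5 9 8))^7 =(12)(1 2)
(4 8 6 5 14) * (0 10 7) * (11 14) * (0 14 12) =(0 10 7 14 4 8 6 5 11 12) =[10, 1, 2, 3, 8, 11, 5, 14, 6, 9, 7, 12, 0, 13, 4]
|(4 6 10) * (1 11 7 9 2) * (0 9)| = |(0 9 2 1 11 7)(4 6 10)| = 6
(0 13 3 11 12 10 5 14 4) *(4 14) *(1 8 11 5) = (14)(0 13 3 5 4)(1 8 11 12 10) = [13, 8, 2, 5, 0, 4, 6, 7, 11, 9, 1, 12, 10, 3, 14]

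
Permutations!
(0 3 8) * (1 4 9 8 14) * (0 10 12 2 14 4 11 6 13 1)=(0 3 4 9 8 10 12 2 14)(1 11 6 13)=[3, 11, 14, 4, 9, 5, 13, 7, 10, 8, 12, 6, 2, 1, 0]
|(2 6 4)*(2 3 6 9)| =6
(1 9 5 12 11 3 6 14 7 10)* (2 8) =(1 9 5 12 11 3 6 14 7 10)(2 8) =[0, 9, 8, 6, 4, 12, 14, 10, 2, 5, 1, 3, 11, 13, 7]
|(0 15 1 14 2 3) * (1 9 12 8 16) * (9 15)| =9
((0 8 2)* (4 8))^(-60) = (8)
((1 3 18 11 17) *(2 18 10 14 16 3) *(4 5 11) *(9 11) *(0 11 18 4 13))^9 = ((0 11 17 1 2 4 5 9 18 13)(3 10 14 16))^9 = (0 13 18 9 5 4 2 1 17 11)(3 10 14 16)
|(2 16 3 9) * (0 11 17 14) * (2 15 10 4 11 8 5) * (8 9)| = |(0 9 15 10 4 11 17 14)(2 16 3 8 5)| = 40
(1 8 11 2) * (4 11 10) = (1 8 10 4 11 2) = [0, 8, 1, 3, 11, 5, 6, 7, 10, 9, 4, 2]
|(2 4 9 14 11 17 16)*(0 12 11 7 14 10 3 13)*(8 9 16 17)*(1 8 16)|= 12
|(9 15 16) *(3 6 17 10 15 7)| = |(3 6 17 10 15 16 9 7)| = 8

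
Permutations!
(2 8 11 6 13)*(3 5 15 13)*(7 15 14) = (2 8 11 6 3 5 14 7 15 13) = [0, 1, 8, 5, 4, 14, 3, 15, 11, 9, 10, 6, 12, 2, 7, 13]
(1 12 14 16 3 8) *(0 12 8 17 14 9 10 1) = (0 12 9 10 1 8)(3 17 14 16) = [12, 8, 2, 17, 4, 5, 6, 7, 0, 10, 1, 11, 9, 13, 16, 15, 3, 14]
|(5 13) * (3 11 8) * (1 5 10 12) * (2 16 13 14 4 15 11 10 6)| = 20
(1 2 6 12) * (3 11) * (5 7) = [0, 2, 6, 11, 4, 7, 12, 5, 8, 9, 10, 3, 1] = (1 2 6 12)(3 11)(5 7)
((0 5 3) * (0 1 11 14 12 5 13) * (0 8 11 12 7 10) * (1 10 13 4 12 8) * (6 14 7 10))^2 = ((0 4 12 5 3 6 14 10)(1 8 11 7 13))^2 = (0 12 3 14)(1 11 13 8 7)(4 5 6 10)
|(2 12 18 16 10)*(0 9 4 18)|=8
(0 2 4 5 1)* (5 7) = [2, 0, 4, 3, 7, 1, 6, 5] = (0 2 4 7 5 1)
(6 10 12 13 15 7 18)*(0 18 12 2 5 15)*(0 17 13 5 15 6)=(0 18)(2 15 7 12 5 6 10)(13 17)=[18, 1, 15, 3, 4, 6, 10, 12, 8, 9, 2, 11, 5, 17, 14, 7, 16, 13, 0]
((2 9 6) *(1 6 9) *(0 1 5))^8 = (9)(0 2 1 5 6)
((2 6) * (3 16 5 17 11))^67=(2 6)(3 5 11 16 17)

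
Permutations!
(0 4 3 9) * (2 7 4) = (0 2 7 4 3 9) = [2, 1, 7, 9, 3, 5, 6, 4, 8, 0]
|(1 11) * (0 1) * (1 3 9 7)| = 6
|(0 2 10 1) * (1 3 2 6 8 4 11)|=|(0 6 8 4 11 1)(2 10 3)|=6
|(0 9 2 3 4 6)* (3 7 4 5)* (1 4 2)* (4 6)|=4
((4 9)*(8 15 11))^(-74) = (8 15 11)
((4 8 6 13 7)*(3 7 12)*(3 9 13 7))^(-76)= ((4 8 6 7)(9 13 12))^(-76)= (9 12 13)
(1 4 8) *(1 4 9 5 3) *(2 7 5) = (1 9 2 7 5 3)(4 8) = [0, 9, 7, 1, 8, 3, 6, 5, 4, 2]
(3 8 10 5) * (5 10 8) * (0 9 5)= [9, 1, 2, 0, 4, 3, 6, 7, 8, 5, 10]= (10)(0 9 5 3)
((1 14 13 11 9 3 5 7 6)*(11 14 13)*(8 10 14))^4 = (1 14 5 13 11 7 8 9 6 10 3) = ((1 13 8 10 14 11 9 3 5 7 6))^4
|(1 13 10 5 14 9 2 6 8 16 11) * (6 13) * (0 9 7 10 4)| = |(0 9 2 13 4)(1 6 8 16 11)(5 14 7 10)| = 20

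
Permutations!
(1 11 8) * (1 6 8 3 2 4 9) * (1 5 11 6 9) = [0, 6, 4, 2, 1, 11, 8, 7, 9, 5, 10, 3] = (1 6 8 9 5 11 3 2 4)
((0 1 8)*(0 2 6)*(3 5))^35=((0 1 8 2 6)(3 5))^35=(8)(3 5)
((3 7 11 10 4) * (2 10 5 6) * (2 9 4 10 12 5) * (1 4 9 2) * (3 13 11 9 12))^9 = ((1 4 13 11)(2 3 7 9 12 5 6))^9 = (1 4 13 11)(2 7 12 6 3 9 5)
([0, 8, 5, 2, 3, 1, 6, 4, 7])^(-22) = [0, 5, 3, 4, 7, 2, 6, 8, 1]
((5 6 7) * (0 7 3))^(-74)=((0 7 5 6 3))^(-74)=(0 7 5 6 3)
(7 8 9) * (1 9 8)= (1 9 7)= [0, 9, 2, 3, 4, 5, 6, 1, 8, 7]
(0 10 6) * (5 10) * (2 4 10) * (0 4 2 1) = [5, 0, 2, 3, 10, 1, 4, 7, 8, 9, 6] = (0 5 1)(4 10 6)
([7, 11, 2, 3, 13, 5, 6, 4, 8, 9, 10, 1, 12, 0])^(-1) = [13, 11, 2, 3, 7, 5, 6, 0, 8, 9, 10, 1, 12, 4]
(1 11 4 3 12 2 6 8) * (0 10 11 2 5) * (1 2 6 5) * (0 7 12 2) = [10, 6, 5, 2, 3, 7, 8, 12, 0, 9, 11, 4, 1] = (0 10 11 4 3 2 5 7 12 1 6 8)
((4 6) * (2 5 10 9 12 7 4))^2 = ((2 5 10 9 12 7 4 6))^2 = (2 10 12 4)(5 9 7 6)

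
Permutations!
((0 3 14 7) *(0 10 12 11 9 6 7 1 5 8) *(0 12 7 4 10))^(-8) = (0 8 4 14 11 7 5 6 3 12 10 1 9)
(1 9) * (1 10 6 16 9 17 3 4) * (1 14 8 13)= (1 17 3 4 14 8 13)(6 16 9 10)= [0, 17, 2, 4, 14, 5, 16, 7, 13, 10, 6, 11, 12, 1, 8, 15, 9, 3]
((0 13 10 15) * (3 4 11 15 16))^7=((0 13 10 16 3 4 11 15))^7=(0 15 11 4 3 16 10 13)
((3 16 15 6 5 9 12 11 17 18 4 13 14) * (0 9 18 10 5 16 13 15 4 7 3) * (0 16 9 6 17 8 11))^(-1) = ((0 6 9 12)(3 13 14 16 4 15 17 10 5 18 7)(8 11))^(-1) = (0 12 9 6)(3 7 18 5 10 17 15 4 16 14 13)(8 11)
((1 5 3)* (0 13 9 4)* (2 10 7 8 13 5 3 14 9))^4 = (0 4 9 14 5)(2 13 8 7 10)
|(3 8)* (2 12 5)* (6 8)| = |(2 12 5)(3 6 8)| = 3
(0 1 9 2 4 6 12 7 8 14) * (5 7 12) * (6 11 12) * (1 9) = (0 9 2 4 11 12 6 5 7 8 14) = [9, 1, 4, 3, 11, 7, 5, 8, 14, 2, 10, 12, 6, 13, 0]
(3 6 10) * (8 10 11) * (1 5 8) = (1 5 8 10 3 6 11) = [0, 5, 2, 6, 4, 8, 11, 7, 10, 9, 3, 1]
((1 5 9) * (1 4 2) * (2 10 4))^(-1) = ((1 5 9 2)(4 10))^(-1) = (1 2 9 5)(4 10)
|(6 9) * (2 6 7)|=4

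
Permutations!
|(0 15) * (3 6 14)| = 6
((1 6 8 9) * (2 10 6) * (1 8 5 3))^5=(1 3 5 6 10 2)(8 9)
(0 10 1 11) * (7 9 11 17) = (0 10 1 17 7 9 11) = [10, 17, 2, 3, 4, 5, 6, 9, 8, 11, 1, 0, 12, 13, 14, 15, 16, 7]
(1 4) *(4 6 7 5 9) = (1 6 7 5 9 4) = [0, 6, 2, 3, 1, 9, 7, 5, 8, 4]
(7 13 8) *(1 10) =(1 10)(7 13 8) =[0, 10, 2, 3, 4, 5, 6, 13, 7, 9, 1, 11, 12, 8]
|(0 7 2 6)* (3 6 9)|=|(0 7 2 9 3 6)|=6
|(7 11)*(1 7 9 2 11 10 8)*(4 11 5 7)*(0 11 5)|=12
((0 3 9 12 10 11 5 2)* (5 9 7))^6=(0 3 7 5 2)(9 10)(11 12)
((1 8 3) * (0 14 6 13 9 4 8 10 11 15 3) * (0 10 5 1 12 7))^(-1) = ((0 14 6 13 9 4 8 10 11 15 3 12 7)(1 5))^(-1) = (0 7 12 3 15 11 10 8 4 9 13 6 14)(1 5)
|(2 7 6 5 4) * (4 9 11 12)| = 8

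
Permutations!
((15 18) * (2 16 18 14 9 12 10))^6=((2 16 18 15 14 9 12 10))^6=(2 12 14 18)(9 15 16 10)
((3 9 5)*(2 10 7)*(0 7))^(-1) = (0 10 2 7)(3 5 9)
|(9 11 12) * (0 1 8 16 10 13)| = 6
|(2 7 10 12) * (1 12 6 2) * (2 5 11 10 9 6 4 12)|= |(1 2 7 9 6 5 11 10 4 12)|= 10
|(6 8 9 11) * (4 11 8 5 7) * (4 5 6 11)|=|(11)(5 7)(8 9)|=2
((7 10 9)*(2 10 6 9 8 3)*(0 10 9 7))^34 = ((0 10 8 3 2 9)(6 7))^34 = (0 2 8)(3 10 9)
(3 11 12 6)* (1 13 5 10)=(1 13 5 10)(3 11 12 6)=[0, 13, 2, 11, 4, 10, 3, 7, 8, 9, 1, 12, 6, 5]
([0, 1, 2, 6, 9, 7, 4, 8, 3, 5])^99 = (3 6 4 9 5 7 8)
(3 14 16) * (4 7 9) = (3 14 16)(4 7 9) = [0, 1, 2, 14, 7, 5, 6, 9, 8, 4, 10, 11, 12, 13, 16, 15, 3]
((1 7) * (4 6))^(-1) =(1 7)(4 6)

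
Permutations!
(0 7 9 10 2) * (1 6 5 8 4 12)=(0 7 9 10 2)(1 6 5 8 4 12)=[7, 6, 0, 3, 12, 8, 5, 9, 4, 10, 2, 11, 1]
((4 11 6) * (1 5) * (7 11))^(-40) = (11)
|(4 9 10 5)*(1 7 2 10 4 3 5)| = 4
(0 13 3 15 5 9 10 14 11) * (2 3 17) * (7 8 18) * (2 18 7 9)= [13, 1, 3, 15, 4, 2, 6, 8, 7, 10, 14, 0, 12, 17, 11, 5, 16, 18, 9]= (0 13 17 18 9 10 14 11)(2 3 15 5)(7 8)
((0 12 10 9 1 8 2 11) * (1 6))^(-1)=((0 12 10 9 6 1 8 2 11))^(-1)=(0 11 2 8 1 6 9 10 12)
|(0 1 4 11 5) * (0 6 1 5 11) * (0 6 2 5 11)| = 6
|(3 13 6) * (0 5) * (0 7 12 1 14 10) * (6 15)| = 28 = |(0 5 7 12 1 14 10)(3 13 15 6)|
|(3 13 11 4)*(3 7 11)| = 6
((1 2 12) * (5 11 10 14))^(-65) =(1 2 12)(5 14 10 11)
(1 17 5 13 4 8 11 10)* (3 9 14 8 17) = [0, 3, 2, 9, 17, 13, 6, 7, 11, 14, 1, 10, 12, 4, 8, 15, 16, 5] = (1 3 9 14 8 11 10)(4 17 5 13)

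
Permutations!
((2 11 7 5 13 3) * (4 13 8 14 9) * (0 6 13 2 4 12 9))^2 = ((0 6 13 3 4 2 11 7 5 8 14)(9 12))^2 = (0 13 4 11 5 14 6 3 2 7 8)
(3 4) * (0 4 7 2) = (0 4 3 7 2) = [4, 1, 0, 7, 3, 5, 6, 2]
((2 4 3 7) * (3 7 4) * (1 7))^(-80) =((1 7 2 3 4))^(-80) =(7)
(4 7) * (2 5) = [0, 1, 5, 3, 7, 2, 6, 4] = (2 5)(4 7)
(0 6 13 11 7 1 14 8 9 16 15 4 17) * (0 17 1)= (17)(0 6 13 11 7)(1 14 8 9 16 15 4)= [6, 14, 2, 3, 1, 5, 13, 0, 9, 16, 10, 7, 12, 11, 8, 4, 15, 17]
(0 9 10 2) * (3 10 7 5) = (0 9 7 5 3 10 2) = [9, 1, 0, 10, 4, 3, 6, 5, 8, 7, 2]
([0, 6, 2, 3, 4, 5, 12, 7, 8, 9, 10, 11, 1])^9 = [0, 1, 2, 3, 4, 5, 6, 7, 8, 9, 10, 11, 12]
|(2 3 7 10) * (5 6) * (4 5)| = 12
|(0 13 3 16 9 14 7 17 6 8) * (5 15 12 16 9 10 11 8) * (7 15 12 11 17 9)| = 18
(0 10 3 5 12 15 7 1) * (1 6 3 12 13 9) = (0 10 12 15 7 6 3 5 13 9 1) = [10, 0, 2, 5, 4, 13, 3, 6, 8, 1, 12, 11, 15, 9, 14, 7]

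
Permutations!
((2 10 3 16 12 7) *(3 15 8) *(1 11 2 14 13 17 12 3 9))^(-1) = (1 9 8 15 10 2 11)(3 16)(7 12 17 13 14)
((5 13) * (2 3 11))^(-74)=(13)(2 3 11)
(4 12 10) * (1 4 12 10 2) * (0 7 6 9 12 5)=(0 7 6 9 12 2 1 4 10 5)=[7, 4, 1, 3, 10, 0, 9, 6, 8, 12, 5, 11, 2]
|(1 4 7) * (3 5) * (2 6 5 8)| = |(1 4 7)(2 6 5 3 8)| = 15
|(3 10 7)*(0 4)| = 6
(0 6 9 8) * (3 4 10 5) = [6, 1, 2, 4, 10, 3, 9, 7, 0, 8, 5] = (0 6 9 8)(3 4 10 5)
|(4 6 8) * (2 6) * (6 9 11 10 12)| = 8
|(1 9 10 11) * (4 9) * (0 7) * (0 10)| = 7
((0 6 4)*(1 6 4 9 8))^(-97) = ((0 4)(1 6 9 8))^(-97) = (0 4)(1 8 9 6)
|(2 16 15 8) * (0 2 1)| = 6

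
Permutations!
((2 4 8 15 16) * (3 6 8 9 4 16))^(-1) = ((2 16)(3 6 8 15)(4 9))^(-1) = (2 16)(3 15 8 6)(4 9)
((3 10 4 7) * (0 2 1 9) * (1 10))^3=(0 4 1 2 7 9 10 3)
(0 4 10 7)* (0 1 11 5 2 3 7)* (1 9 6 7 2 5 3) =(0 4 10)(1 11 3 2)(6 7 9) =[4, 11, 1, 2, 10, 5, 7, 9, 8, 6, 0, 3]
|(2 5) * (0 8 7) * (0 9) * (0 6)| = 10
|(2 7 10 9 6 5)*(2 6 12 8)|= |(2 7 10 9 12 8)(5 6)|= 6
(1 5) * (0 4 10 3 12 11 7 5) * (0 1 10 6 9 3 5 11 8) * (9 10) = [4, 1, 2, 12, 6, 9, 10, 11, 0, 3, 5, 7, 8] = (0 4 6 10 5 9 3 12 8)(7 11)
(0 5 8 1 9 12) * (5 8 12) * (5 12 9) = (0 8 1 5 9 12) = [8, 5, 2, 3, 4, 9, 6, 7, 1, 12, 10, 11, 0]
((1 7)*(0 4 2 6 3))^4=(7)(0 3 6 2 4)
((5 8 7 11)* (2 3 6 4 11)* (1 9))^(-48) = ((1 9)(2 3 6 4 11 5 8 7))^(-48) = (11)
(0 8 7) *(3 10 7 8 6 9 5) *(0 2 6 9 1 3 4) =(0 9 5 4)(1 3 10 7 2 6) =[9, 3, 6, 10, 0, 4, 1, 2, 8, 5, 7]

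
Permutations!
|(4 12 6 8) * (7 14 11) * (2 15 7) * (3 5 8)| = 30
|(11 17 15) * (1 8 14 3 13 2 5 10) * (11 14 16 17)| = |(1 8 16 17 15 14 3 13 2 5 10)| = 11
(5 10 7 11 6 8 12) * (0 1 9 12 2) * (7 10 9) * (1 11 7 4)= (0 11 6 8 2)(1 4)(5 9 12)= [11, 4, 0, 3, 1, 9, 8, 7, 2, 12, 10, 6, 5]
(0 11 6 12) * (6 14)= (0 11 14 6 12)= [11, 1, 2, 3, 4, 5, 12, 7, 8, 9, 10, 14, 0, 13, 6]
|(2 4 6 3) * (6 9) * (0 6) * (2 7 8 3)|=|(0 6 2 4 9)(3 7 8)|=15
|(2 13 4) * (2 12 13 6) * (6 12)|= 5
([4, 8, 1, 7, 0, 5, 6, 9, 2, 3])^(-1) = [4, 2, 8, 9, 0, 5, 6, 3, 1, 7]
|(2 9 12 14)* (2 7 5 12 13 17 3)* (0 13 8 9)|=20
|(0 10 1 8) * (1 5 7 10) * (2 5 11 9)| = |(0 1 8)(2 5 7 10 11 9)| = 6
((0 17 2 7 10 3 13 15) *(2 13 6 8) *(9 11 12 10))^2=(0 13)(2 9 12 3 8 7 11 10 6)(15 17)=((0 17 13 15)(2 7 9 11 12 10 3 6 8))^2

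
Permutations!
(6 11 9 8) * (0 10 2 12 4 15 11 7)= [10, 1, 12, 3, 15, 5, 7, 0, 6, 8, 2, 9, 4, 13, 14, 11]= (0 10 2 12 4 15 11 9 8 6 7)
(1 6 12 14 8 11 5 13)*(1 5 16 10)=[0, 6, 2, 3, 4, 13, 12, 7, 11, 9, 1, 16, 14, 5, 8, 15, 10]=(1 6 12 14 8 11 16 10)(5 13)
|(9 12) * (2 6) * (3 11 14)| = 6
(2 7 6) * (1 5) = (1 5)(2 7 6) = [0, 5, 7, 3, 4, 1, 2, 6]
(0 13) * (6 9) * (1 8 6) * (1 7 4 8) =(0 13)(4 8 6 9 7) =[13, 1, 2, 3, 8, 5, 9, 4, 6, 7, 10, 11, 12, 0]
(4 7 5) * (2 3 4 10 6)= (2 3 4 7 5 10 6)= [0, 1, 3, 4, 7, 10, 2, 5, 8, 9, 6]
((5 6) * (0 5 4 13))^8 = ((0 5 6 4 13))^8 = (0 4 5 13 6)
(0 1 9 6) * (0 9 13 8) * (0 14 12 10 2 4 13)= (0 1)(2 4 13 8 14 12 10)(6 9)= [1, 0, 4, 3, 13, 5, 9, 7, 14, 6, 2, 11, 10, 8, 12]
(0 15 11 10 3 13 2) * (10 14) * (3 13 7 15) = (0 3 7 15 11 14 10 13 2) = [3, 1, 0, 7, 4, 5, 6, 15, 8, 9, 13, 14, 12, 2, 10, 11]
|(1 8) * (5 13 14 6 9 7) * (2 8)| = 6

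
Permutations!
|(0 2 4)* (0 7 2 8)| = 6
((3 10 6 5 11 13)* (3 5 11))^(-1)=((3 10 6 11 13 5))^(-1)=(3 5 13 11 6 10)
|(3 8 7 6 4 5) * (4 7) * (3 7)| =|(3 8 4 5 7 6)| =6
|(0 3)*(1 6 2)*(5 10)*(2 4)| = |(0 3)(1 6 4 2)(5 10)| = 4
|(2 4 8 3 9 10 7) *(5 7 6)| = |(2 4 8 3 9 10 6 5 7)| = 9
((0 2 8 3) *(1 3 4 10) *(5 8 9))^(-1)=(0 3 1 10 4 8 5 9 2)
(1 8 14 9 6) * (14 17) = (1 8 17 14 9 6) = [0, 8, 2, 3, 4, 5, 1, 7, 17, 6, 10, 11, 12, 13, 9, 15, 16, 14]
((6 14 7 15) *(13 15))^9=(6 15 13 7 14)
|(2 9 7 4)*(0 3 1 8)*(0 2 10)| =|(0 3 1 8 2 9 7 4 10)| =9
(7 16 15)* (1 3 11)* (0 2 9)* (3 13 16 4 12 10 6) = [2, 13, 9, 11, 12, 5, 3, 4, 8, 0, 6, 1, 10, 16, 14, 7, 15] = (0 2 9)(1 13 16 15 7 4 12 10 6 3 11)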